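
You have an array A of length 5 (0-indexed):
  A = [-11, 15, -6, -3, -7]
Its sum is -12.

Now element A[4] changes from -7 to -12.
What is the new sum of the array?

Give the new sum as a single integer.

Answer: -17

Derivation:
Old value at index 4: -7
New value at index 4: -12
Delta = -12 - -7 = -5
New sum = old_sum + delta = -12 + (-5) = -17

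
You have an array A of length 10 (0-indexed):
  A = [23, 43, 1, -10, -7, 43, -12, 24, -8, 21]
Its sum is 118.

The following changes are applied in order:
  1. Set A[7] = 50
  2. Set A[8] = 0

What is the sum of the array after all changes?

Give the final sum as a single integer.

Initial sum: 118
Change 1: A[7] 24 -> 50, delta = 26, sum = 144
Change 2: A[8] -8 -> 0, delta = 8, sum = 152

Answer: 152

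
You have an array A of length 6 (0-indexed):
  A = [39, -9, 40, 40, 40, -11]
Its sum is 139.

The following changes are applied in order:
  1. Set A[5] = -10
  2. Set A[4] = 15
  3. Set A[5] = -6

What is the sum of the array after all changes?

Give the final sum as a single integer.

Answer: 119

Derivation:
Initial sum: 139
Change 1: A[5] -11 -> -10, delta = 1, sum = 140
Change 2: A[4] 40 -> 15, delta = -25, sum = 115
Change 3: A[5] -10 -> -6, delta = 4, sum = 119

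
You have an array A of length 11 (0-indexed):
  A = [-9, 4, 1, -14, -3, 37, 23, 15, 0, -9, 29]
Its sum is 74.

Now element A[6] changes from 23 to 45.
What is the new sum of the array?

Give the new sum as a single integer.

Old value at index 6: 23
New value at index 6: 45
Delta = 45 - 23 = 22
New sum = old_sum + delta = 74 + (22) = 96

Answer: 96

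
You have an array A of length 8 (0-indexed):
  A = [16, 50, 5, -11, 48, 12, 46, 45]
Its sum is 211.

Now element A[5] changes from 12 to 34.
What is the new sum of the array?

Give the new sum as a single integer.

Old value at index 5: 12
New value at index 5: 34
Delta = 34 - 12 = 22
New sum = old_sum + delta = 211 + (22) = 233

Answer: 233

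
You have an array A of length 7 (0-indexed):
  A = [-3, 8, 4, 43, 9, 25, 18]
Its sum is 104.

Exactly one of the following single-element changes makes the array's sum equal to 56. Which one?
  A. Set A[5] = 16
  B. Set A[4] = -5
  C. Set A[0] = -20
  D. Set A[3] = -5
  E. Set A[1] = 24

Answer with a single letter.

Answer: D

Derivation:
Option A: A[5] 25->16, delta=-9, new_sum=104+(-9)=95
Option B: A[4] 9->-5, delta=-14, new_sum=104+(-14)=90
Option C: A[0] -3->-20, delta=-17, new_sum=104+(-17)=87
Option D: A[3] 43->-5, delta=-48, new_sum=104+(-48)=56 <-- matches target
Option E: A[1] 8->24, delta=16, new_sum=104+(16)=120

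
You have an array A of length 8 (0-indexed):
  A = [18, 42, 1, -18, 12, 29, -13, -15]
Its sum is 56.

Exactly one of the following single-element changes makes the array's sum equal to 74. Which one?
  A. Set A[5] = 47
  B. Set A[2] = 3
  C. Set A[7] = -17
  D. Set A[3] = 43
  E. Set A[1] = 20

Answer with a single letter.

Option A: A[5] 29->47, delta=18, new_sum=56+(18)=74 <-- matches target
Option B: A[2] 1->3, delta=2, new_sum=56+(2)=58
Option C: A[7] -15->-17, delta=-2, new_sum=56+(-2)=54
Option D: A[3] -18->43, delta=61, new_sum=56+(61)=117
Option E: A[1] 42->20, delta=-22, new_sum=56+(-22)=34

Answer: A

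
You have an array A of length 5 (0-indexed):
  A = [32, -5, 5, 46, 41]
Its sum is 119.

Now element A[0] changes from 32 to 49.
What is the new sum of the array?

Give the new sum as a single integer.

Old value at index 0: 32
New value at index 0: 49
Delta = 49 - 32 = 17
New sum = old_sum + delta = 119 + (17) = 136

Answer: 136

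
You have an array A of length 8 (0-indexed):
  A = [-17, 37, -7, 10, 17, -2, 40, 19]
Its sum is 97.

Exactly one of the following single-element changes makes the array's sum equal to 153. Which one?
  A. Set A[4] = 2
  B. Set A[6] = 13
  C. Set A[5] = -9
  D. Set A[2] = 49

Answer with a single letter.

Answer: D

Derivation:
Option A: A[4] 17->2, delta=-15, new_sum=97+(-15)=82
Option B: A[6] 40->13, delta=-27, new_sum=97+(-27)=70
Option C: A[5] -2->-9, delta=-7, new_sum=97+(-7)=90
Option D: A[2] -7->49, delta=56, new_sum=97+(56)=153 <-- matches target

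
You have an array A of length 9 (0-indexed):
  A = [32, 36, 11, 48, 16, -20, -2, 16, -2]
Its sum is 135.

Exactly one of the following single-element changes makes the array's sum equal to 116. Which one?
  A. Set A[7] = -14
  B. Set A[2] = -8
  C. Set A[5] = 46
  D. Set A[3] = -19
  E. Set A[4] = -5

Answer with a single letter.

Option A: A[7] 16->-14, delta=-30, new_sum=135+(-30)=105
Option B: A[2] 11->-8, delta=-19, new_sum=135+(-19)=116 <-- matches target
Option C: A[5] -20->46, delta=66, new_sum=135+(66)=201
Option D: A[3] 48->-19, delta=-67, new_sum=135+(-67)=68
Option E: A[4] 16->-5, delta=-21, new_sum=135+(-21)=114

Answer: B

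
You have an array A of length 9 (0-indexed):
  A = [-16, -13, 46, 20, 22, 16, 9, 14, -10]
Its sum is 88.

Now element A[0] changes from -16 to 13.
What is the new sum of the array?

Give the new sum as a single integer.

Answer: 117

Derivation:
Old value at index 0: -16
New value at index 0: 13
Delta = 13 - -16 = 29
New sum = old_sum + delta = 88 + (29) = 117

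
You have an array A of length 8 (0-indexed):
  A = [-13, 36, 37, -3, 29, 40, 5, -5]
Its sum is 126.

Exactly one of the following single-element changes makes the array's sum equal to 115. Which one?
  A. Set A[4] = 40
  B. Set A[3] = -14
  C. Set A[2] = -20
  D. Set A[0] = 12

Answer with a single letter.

Option A: A[4] 29->40, delta=11, new_sum=126+(11)=137
Option B: A[3] -3->-14, delta=-11, new_sum=126+(-11)=115 <-- matches target
Option C: A[2] 37->-20, delta=-57, new_sum=126+(-57)=69
Option D: A[0] -13->12, delta=25, new_sum=126+(25)=151

Answer: B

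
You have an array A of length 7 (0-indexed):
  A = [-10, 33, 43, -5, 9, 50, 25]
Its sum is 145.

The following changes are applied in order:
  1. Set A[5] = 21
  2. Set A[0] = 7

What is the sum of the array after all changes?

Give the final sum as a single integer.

Initial sum: 145
Change 1: A[5] 50 -> 21, delta = -29, sum = 116
Change 2: A[0] -10 -> 7, delta = 17, sum = 133

Answer: 133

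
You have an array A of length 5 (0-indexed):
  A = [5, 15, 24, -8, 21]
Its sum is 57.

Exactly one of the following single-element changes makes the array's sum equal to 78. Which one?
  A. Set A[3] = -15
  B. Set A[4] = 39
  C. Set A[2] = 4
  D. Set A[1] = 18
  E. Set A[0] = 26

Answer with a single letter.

Option A: A[3] -8->-15, delta=-7, new_sum=57+(-7)=50
Option B: A[4] 21->39, delta=18, new_sum=57+(18)=75
Option C: A[2] 24->4, delta=-20, new_sum=57+(-20)=37
Option D: A[1] 15->18, delta=3, new_sum=57+(3)=60
Option E: A[0] 5->26, delta=21, new_sum=57+(21)=78 <-- matches target

Answer: E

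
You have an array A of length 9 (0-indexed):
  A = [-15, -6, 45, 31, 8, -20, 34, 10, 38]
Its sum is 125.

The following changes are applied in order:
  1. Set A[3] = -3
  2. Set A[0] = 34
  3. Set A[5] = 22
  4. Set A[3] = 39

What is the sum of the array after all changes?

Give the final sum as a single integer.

Answer: 224

Derivation:
Initial sum: 125
Change 1: A[3] 31 -> -3, delta = -34, sum = 91
Change 2: A[0] -15 -> 34, delta = 49, sum = 140
Change 3: A[5] -20 -> 22, delta = 42, sum = 182
Change 4: A[3] -3 -> 39, delta = 42, sum = 224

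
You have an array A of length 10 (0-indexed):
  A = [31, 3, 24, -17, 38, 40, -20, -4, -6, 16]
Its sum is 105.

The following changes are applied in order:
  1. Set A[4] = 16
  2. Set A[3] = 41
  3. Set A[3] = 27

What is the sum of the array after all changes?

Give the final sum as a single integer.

Answer: 127

Derivation:
Initial sum: 105
Change 1: A[4] 38 -> 16, delta = -22, sum = 83
Change 2: A[3] -17 -> 41, delta = 58, sum = 141
Change 3: A[3] 41 -> 27, delta = -14, sum = 127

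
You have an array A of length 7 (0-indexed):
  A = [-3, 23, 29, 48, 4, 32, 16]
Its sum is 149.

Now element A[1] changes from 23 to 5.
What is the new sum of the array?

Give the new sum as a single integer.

Answer: 131

Derivation:
Old value at index 1: 23
New value at index 1: 5
Delta = 5 - 23 = -18
New sum = old_sum + delta = 149 + (-18) = 131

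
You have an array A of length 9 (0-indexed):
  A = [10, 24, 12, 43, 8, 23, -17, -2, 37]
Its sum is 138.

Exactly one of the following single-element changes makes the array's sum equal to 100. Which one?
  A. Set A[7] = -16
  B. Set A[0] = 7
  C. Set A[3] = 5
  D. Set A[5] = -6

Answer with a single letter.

Option A: A[7] -2->-16, delta=-14, new_sum=138+(-14)=124
Option B: A[0] 10->7, delta=-3, new_sum=138+(-3)=135
Option C: A[3] 43->5, delta=-38, new_sum=138+(-38)=100 <-- matches target
Option D: A[5] 23->-6, delta=-29, new_sum=138+(-29)=109

Answer: C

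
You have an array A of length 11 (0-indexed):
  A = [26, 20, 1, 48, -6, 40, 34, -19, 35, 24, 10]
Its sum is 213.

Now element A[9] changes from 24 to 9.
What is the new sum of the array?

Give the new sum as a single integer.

Old value at index 9: 24
New value at index 9: 9
Delta = 9 - 24 = -15
New sum = old_sum + delta = 213 + (-15) = 198

Answer: 198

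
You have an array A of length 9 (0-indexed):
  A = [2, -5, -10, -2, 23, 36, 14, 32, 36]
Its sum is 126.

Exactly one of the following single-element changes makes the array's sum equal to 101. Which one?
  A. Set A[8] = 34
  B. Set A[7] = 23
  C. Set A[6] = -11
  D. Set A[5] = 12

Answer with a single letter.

Option A: A[8] 36->34, delta=-2, new_sum=126+(-2)=124
Option B: A[7] 32->23, delta=-9, new_sum=126+(-9)=117
Option C: A[6] 14->-11, delta=-25, new_sum=126+(-25)=101 <-- matches target
Option D: A[5] 36->12, delta=-24, new_sum=126+(-24)=102

Answer: C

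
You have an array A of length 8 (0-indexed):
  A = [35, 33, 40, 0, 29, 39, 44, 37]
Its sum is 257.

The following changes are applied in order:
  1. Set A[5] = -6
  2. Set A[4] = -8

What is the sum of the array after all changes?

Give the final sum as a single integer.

Initial sum: 257
Change 1: A[5] 39 -> -6, delta = -45, sum = 212
Change 2: A[4] 29 -> -8, delta = -37, sum = 175

Answer: 175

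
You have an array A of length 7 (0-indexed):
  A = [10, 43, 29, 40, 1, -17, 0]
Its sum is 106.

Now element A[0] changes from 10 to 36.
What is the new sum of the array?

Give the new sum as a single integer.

Old value at index 0: 10
New value at index 0: 36
Delta = 36 - 10 = 26
New sum = old_sum + delta = 106 + (26) = 132

Answer: 132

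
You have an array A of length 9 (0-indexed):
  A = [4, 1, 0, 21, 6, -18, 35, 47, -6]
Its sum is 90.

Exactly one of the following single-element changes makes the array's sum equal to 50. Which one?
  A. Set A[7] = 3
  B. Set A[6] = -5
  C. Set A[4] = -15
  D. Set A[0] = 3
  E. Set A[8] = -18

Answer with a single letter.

Option A: A[7] 47->3, delta=-44, new_sum=90+(-44)=46
Option B: A[6] 35->-5, delta=-40, new_sum=90+(-40)=50 <-- matches target
Option C: A[4] 6->-15, delta=-21, new_sum=90+(-21)=69
Option D: A[0] 4->3, delta=-1, new_sum=90+(-1)=89
Option E: A[8] -6->-18, delta=-12, new_sum=90+(-12)=78

Answer: B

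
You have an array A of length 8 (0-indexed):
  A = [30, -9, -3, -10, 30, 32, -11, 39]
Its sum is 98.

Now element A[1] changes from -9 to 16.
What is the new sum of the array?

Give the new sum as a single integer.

Old value at index 1: -9
New value at index 1: 16
Delta = 16 - -9 = 25
New sum = old_sum + delta = 98 + (25) = 123

Answer: 123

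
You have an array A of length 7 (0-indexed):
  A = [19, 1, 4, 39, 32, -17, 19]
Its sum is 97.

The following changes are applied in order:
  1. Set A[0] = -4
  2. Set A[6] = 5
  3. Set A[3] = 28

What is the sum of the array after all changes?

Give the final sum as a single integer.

Initial sum: 97
Change 1: A[0] 19 -> -4, delta = -23, sum = 74
Change 2: A[6] 19 -> 5, delta = -14, sum = 60
Change 3: A[3] 39 -> 28, delta = -11, sum = 49

Answer: 49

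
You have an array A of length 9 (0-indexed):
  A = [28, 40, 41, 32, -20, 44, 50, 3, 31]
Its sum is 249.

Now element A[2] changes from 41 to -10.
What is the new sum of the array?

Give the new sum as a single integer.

Answer: 198

Derivation:
Old value at index 2: 41
New value at index 2: -10
Delta = -10 - 41 = -51
New sum = old_sum + delta = 249 + (-51) = 198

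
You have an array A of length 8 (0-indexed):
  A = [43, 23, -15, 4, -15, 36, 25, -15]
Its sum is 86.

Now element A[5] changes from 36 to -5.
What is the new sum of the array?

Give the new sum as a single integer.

Old value at index 5: 36
New value at index 5: -5
Delta = -5 - 36 = -41
New sum = old_sum + delta = 86 + (-41) = 45

Answer: 45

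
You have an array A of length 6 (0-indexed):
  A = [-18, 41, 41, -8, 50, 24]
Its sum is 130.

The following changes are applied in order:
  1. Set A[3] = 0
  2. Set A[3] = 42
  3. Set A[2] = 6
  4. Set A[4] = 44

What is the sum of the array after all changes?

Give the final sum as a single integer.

Initial sum: 130
Change 1: A[3] -8 -> 0, delta = 8, sum = 138
Change 2: A[3] 0 -> 42, delta = 42, sum = 180
Change 3: A[2] 41 -> 6, delta = -35, sum = 145
Change 4: A[4] 50 -> 44, delta = -6, sum = 139

Answer: 139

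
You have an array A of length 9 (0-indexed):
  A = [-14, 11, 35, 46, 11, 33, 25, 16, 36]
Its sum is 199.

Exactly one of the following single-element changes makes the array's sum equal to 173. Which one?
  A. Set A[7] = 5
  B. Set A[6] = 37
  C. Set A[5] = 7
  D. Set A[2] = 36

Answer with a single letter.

Answer: C

Derivation:
Option A: A[7] 16->5, delta=-11, new_sum=199+(-11)=188
Option B: A[6] 25->37, delta=12, new_sum=199+(12)=211
Option C: A[5] 33->7, delta=-26, new_sum=199+(-26)=173 <-- matches target
Option D: A[2] 35->36, delta=1, new_sum=199+(1)=200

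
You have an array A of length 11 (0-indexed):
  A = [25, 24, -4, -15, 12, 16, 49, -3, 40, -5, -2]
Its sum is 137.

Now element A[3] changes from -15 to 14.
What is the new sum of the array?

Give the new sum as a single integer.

Old value at index 3: -15
New value at index 3: 14
Delta = 14 - -15 = 29
New sum = old_sum + delta = 137 + (29) = 166

Answer: 166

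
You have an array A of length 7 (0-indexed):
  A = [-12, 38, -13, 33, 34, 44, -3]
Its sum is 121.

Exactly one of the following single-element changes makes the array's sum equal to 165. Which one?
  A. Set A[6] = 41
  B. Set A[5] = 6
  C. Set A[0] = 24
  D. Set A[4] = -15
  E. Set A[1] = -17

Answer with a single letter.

Answer: A

Derivation:
Option A: A[6] -3->41, delta=44, new_sum=121+(44)=165 <-- matches target
Option B: A[5] 44->6, delta=-38, new_sum=121+(-38)=83
Option C: A[0] -12->24, delta=36, new_sum=121+(36)=157
Option D: A[4] 34->-15, delta=-49, new_sum=121+(-49)=72
Option E: A[1] 38->-17, delta=-55, new_sum=121+(-55)=66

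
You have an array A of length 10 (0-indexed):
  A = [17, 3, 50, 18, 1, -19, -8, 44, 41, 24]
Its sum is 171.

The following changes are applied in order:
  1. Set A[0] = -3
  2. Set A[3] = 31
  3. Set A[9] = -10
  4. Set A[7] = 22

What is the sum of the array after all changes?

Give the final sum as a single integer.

Answer: 108

Derivation:
Initial sum: 171
Change 1: A[0] 17 -> -3, delta = -20, sum = 151
Change 2: A[3] 18 -> 31, delta = 13, sum = 164
Change 3: A[9] 24 -> -10, delta = -34, sum = 130
Change 4: A[7] 44 -> 22, delta = -22, sum = 108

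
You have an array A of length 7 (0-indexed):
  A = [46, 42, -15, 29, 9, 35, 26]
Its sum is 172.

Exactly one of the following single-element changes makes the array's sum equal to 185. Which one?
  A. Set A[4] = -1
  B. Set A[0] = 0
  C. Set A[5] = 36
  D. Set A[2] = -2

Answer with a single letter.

Option A: A[4] 9->-1, delta=-10, new_sum=172+(-10)=162
Option B: A[0] 46->0, delta=-46, new_sum=172+(-46)=126
Option C: A[5] 35->36, delta=1, new_sum=172+(1)=173
Option D: A[2] -15->-2, delta=13, new_sum=172+(13)=185 <-- matches target

Answer: D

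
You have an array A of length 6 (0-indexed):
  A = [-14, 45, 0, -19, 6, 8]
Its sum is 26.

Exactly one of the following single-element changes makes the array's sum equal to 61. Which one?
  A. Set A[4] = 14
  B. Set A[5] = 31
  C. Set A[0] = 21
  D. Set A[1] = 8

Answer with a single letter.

Answer: C

Derivation:
Option A: A[4] 6->14, delta=8, new_sum=26+(8)=34
Option B: A[5] 8->31, delta=23, new_sum=26+(23)=49
Option C: A[0] -14->21, delta=35, new_sum=26+(35)=61 <-- matches target
Option D: A[1] 45->8, delta=-37, new_sum=26+(-37)=-11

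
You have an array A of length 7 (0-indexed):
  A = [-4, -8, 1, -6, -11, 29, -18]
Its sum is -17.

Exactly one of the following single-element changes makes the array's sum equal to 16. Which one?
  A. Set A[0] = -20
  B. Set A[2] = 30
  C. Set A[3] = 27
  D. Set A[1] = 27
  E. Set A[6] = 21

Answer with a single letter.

Option A: A[0] -4->-20, delta=-16, new_sum=-17+(-16)=-33
Option B: A[2] 1->30, delta=29, new_sum=-17+(29)=12
Option C: A[3] -6->27, delta=33, new_sum=-17+(33)=16 <-- matches target
Option D: A[1] -8->27, delta=35, new_sum=-17+(35)=18
Option E: A[6] -18->21, delta=39, new_sum=-17+(39)=22

Answer: C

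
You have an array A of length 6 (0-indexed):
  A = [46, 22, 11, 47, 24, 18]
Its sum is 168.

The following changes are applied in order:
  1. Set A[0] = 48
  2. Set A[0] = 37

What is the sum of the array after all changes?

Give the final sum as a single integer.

Answer: 159

Derivation:
Initial sum: 168
Change 1: A[0] 46 -> 48, delta = 2, sum = 170
Change 2: A[0] 48 -> 37, delta = -11, sum = 159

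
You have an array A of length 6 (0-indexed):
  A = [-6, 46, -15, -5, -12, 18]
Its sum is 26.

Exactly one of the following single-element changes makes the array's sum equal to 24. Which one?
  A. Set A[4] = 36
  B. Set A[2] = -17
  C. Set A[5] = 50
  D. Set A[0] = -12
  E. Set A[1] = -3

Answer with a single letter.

Option A: A[4] -12->36, delta=48, new_sum=26+(48)=74
Option B: A[2] -15->-17, delta=-2, new_sum=26+(-2)=24 <-- matches target
Option C: A[5] 18->50, delta=32, new_sum=26+(32)=58
Option D: A[0] -6->-12, delta=-6, new_sum=26+(-6)=20
Option E: A[1] 46->-3, delta=-49, new_sum=26+(-49)=-23

Answer: B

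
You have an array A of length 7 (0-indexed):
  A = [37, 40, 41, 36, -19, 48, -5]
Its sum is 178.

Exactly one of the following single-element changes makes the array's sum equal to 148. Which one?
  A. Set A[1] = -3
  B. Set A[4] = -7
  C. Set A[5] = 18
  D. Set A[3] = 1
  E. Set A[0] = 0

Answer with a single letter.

Option A: A[1] 40->-3, delta=-43, new_sum=178+(-43)=135
Option B: A[4] -19->-7, delta=12, new_sum=178+(12)=190
Option C: A[5] 48->18, delta=-30, new_sum=178+(-30)=148 <-- matches target
Option D: A[3] 36->1, delta=-35, new_sum=178+(-35)=143
Option E: A[0] 37->0, delta=-37, new_sum=178+(-37)=141

Answer: C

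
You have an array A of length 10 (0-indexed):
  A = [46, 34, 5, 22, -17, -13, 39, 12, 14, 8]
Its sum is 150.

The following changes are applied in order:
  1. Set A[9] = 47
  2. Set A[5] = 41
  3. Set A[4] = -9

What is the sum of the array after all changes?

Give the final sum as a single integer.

Answer: 251

Derivation:
Initial sum: 150
Change 1: A[9] 8 -> 47, delta = 39, sum = 189
Change 2: A[5] -13 -> 41, delta = 54, sum = 243
Change 3: A[4] -17 -> -9, delta = 8, sum = 251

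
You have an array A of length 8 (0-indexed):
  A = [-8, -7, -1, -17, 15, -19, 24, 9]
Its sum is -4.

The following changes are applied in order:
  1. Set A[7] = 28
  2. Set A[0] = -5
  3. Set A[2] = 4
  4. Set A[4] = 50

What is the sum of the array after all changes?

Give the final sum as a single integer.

Answer: 58

Derivation:
Initial sum: -4
Change 1: A[7] 9 -> 28, delta = 19, sum = 15
Change 2: A[0] -8 -> -5, delta = 3, sum = 18
Change 3: A[2] -1 -> 4, delta = 5, sum = 23
Change 4: A[4] 15 -> 50, delta = 35, sum = 58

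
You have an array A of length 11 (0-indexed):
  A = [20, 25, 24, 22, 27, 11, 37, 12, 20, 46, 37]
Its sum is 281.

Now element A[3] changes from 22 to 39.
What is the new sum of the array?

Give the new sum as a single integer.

Old value at index 3: 22
New value at index 3: 39
Delta = 39 - 22 = 17
New sum = old_sum + delta = 281 + (17) = 298

Answer: 298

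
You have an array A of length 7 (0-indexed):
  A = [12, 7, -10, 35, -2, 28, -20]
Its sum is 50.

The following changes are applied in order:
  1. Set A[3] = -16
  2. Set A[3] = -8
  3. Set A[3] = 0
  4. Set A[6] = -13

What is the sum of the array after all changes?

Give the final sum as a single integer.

Initial sum: 50
Change 1: A[3] 35 -> -16, delta = -51, sum = -1
Change 2: A[3] -16 -> -8, delta = 8, sum = 7
Change 3: A[3] -8 -> 0, delta = 8, sum = 15
Change 4: A[6] -20 -> -13, delta = 7, sum = 22

Answer: 22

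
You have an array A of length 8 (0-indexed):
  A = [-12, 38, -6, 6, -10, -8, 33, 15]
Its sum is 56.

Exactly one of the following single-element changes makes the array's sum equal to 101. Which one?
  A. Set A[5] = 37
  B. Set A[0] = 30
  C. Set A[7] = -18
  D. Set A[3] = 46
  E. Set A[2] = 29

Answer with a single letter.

Answer: A

Derivation:
Option A: A[5] -8->37, delta=45, new_sum=56+(45)=101 <-- matches target
Option B: A[0] -12->30, delta=42, new_sum=56+(42)=98
Option C: A[7] 15->-18, delta=-33, new_sum=56+(-33)=23
Option D: A[3] 6->46, delta=40, new_sum=56+(40)=96
Option E: A[2] -6->29, delta=35, new_sum=56+(35)=91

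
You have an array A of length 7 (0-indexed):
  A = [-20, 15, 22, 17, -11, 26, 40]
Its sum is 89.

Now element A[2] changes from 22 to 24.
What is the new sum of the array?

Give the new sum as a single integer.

Old value at index 2: 22
New value at index 2: 24
Delta = 24 - 22 = 2
New sum = old_sum + delta = 89 + (2) = 91

Answer: 91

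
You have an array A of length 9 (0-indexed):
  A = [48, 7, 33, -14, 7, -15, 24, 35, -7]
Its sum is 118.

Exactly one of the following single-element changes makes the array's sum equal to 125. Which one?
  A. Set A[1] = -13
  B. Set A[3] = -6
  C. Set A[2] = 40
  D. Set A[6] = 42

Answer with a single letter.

Option A: A[1] 7->-13, delta=-20, new_sum=118+(-20)=98
Option B: A[3] -14->-6, delta=8, new_sum=118+(8)=126
Option C: A[2] 33->40, delta=7, new_sum=118+(7)=125 <-- matches target
Option D: A[6] 24->42, delta=18, new_sum=118+(18)=136

Answer: C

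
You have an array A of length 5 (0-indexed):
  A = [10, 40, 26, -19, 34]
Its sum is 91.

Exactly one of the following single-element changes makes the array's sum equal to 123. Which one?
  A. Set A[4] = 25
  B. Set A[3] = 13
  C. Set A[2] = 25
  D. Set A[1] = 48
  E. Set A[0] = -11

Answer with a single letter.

Answer: B

Derivation:
Option A: A[4] 34->25, delta=-9, new_sum=91+(-9)=82
Option B: A[3] -19->13, delta=32, new_sum=91+(32)=123 <-- matches target
Option C: A[2] 26->25, delta=-1, new_sum=91+(-1)=90
Option D: A[1] 40->48, delta=8, new_sum=91+(8)=99
Option E: A[0] 10->-11, delta=-21, new_sum=91+(-21)=70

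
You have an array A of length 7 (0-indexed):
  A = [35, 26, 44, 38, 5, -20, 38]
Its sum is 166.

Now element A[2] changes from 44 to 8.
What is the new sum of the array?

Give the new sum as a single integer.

Answer: 130

Derivation:
Old value at index 2: 44
New value at index 2: 8
Delta = 8 - 44 = -36
New sum = old_sum + delta = 166 + (-36) = 130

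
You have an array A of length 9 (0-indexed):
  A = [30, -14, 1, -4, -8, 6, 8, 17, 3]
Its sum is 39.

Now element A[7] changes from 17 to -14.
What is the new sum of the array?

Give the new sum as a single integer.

Old value at index 7: 17
New value at index 7: -14
Delta = -14 - 17 = -31
New sum = old_sum + delta = 39 + (-31) = 8

Answer: 8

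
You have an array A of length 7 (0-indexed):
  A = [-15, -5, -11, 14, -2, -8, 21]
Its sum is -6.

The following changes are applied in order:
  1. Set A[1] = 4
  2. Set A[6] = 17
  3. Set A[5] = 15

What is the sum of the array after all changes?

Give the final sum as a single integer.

Initial sum: -6
Change 1: A[1] -5 -> 4, delta = 9, sum = 3
Change 2: A[6] 21 -> 17, delta = -4, sum = -1
Change 3: A[5] -8 -> 15, delta = 23, sum = 22

Answer: 22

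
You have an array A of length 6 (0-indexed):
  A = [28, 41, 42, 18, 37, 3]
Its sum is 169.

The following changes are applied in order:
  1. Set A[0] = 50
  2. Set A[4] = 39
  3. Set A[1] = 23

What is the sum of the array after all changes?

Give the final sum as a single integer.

Initial sum: 169
Change 1: A[0] 28 -> 50, delta = 22, sum = 191
Change 2: A[4] 37 -> 39, delta = 2, sum = 193
Change 3: A[1] 41 -> 23, delta = -18, sum = 175

Answer: 175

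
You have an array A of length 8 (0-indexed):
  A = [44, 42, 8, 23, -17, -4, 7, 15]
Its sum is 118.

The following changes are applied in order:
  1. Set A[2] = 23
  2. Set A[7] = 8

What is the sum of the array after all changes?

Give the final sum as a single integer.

Answer: 126

Derivation:
Initial sum: 118
Change 1: A[2] 8 -> 23, delta = 15, sum = 133
Change 2: A[7] 15 -> 8, delta = -7, sum = 126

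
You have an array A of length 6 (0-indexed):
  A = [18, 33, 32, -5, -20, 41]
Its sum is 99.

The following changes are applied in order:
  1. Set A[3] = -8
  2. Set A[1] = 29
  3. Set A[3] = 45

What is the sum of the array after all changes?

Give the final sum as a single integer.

Initial sum: 99
Change 1: A[3] -5 -> -8, delta = -3, sum = 96
Change 2: A[1] 33 -> 29, delta = -4, sum = 92
Change 3: A[3] -8 -> 45, delta = 53, sum = 145

Answer: 145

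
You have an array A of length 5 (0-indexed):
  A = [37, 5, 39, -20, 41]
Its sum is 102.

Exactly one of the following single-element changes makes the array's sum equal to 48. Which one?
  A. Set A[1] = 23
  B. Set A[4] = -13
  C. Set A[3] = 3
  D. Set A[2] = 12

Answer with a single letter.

Answer: B

Derivation:
Option A: A[1] 5->23, delta=18, new_sum=102+(18)=120
Option B: A[4] 41->-13, delta=-54, new_sum=102+(-54)=48 <-- matches target
Option C: A[3] -20->3, delta=23, new_sum=102+(23)=125
Option D: A[2] 39->12, delta=-27, new_sum=102+(-27)=75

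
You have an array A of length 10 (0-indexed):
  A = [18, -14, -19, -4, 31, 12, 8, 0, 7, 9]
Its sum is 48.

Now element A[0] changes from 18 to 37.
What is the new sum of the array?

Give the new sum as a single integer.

Answer: 67

Derivation:
Old value at index 0: 18
New value at index 0: 37
Delta = 37 - 18 = 19
New sum = old_sum + delta = 48 + (19) = 67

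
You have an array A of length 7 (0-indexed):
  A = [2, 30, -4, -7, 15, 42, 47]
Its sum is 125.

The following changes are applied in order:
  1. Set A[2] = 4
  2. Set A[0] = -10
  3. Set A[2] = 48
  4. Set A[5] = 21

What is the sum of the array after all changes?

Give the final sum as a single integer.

Initial sum: 125
Change 1: A[2] -4 -> 4, delta = 8, sum = 133
Change 2: A[0] 2 -> -10, delta = -12, sum = 121
Change 3: A[2] 4 -> 48, delta = 44, sum = 165
Change 4: A[5] 42 -> 21, delta = -21, sum = 144

Answer: 144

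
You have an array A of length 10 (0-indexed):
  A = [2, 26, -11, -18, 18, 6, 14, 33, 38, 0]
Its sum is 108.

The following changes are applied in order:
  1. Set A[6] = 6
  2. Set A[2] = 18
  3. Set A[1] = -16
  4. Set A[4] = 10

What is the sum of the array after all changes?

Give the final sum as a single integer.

Answer: 79

Derivation:
Initial sum: 108
Change 1: A[6] 14 -> 6, delta = -8, sum = 100
Change 2: A[2] -11 -> 18, delta = 29, sum = 129
Change 3: A[1] 26 -> -16, delta = -42, sum = 87
Change 4: A[4] 18 -> 10, delta = -8, sum = 79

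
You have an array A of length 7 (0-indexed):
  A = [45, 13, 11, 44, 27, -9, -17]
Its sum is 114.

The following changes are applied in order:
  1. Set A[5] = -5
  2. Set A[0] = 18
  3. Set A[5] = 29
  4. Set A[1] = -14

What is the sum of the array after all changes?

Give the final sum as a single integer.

Answer: 98

Derivation:
Initial sum: 114
Change 1: A[5] -9 -> -5, delta = 4, sum = 118
Change 2: A[0] 45 -> 18, delta = -27, sum = 91
Change 3: A[5] -5 -> 29, delta = 34, sum = 125
Change 4: A[1] 13 -> -14, delta = -27, sum = 98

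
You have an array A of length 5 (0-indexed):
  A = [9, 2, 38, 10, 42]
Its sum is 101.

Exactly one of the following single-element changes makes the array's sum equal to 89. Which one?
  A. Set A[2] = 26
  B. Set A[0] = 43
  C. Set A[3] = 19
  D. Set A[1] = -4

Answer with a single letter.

Answer: A

Derivation:
Option A: A[2] 38->26, delta=-12, new_sum=101+(-12)=89 <-- matches target
Option B: A[0] 9->43, delta=34, new_sum=101+(34)=135
Option C: A[3] 10->19, delta=9, new_sum=101+(9)=110
Option D: A[1] 2->-4, delta=-6, new_sum=101+(-6)=95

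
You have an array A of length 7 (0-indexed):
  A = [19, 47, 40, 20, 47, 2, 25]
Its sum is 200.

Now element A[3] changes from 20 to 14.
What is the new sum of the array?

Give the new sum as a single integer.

Answer: 194

Derivation:
Old value at index 3: 20
New value at index 3: 14
Delta = 14 - 20 = -6
New sum = old_sum + delta = 200 + (-6) = 194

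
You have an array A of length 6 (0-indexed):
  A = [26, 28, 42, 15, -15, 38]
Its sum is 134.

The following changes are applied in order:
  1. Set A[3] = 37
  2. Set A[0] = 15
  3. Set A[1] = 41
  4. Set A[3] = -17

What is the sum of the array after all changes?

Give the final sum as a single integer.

Initial sum: 134
Change 1: A[3] 15 -> 37, delta = 22, sum = 156
Change 2: A[0] 26 -> 15, delta = -11, sum = 145
Change 3: A[1] 28 -> 41, delta = 13, sum = 158
Change 4: A[3] 37 -> -17, delta = -54, sum = 104

Answer: 104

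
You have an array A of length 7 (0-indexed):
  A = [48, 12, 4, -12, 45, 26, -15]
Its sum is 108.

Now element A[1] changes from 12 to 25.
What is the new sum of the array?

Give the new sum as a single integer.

Answer: 121

Derivation:
Old value at index 1: 12
New value at index 1: 25
Delta = 25 - 12 = 13
New sum = old_sum + delta = 108 + (13) = 121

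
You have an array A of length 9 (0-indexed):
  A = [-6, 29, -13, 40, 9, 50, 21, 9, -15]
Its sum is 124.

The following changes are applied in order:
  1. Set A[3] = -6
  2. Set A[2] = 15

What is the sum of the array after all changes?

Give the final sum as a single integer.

Initial sum: 124
Change 1: A[3] 40 -> -6, delta = -46, sum = 78
Change 2: A[2] -13 -> 15, delta = 28, sum = 106

Answer: 106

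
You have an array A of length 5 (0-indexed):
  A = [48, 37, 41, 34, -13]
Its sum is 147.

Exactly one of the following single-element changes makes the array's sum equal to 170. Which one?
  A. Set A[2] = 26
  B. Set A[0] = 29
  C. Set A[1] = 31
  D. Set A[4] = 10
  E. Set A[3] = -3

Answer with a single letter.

Option A: A[2] 41->26, delta=-15, new_sum=147+(-15)=132
Option B: A[0] 48->29, delta=-19, new_sum=147+(-19)=128
Option C: A[1] 37->31, delta=-6, new_sum=147+(-6)=141
Option D: A[4] -13->10, delta=23, new_sum=147+(23)=170 <-- matches target
Option E: A[3] 34->-3, delta=-37, new_sum=147+(-37)=110

Answer: D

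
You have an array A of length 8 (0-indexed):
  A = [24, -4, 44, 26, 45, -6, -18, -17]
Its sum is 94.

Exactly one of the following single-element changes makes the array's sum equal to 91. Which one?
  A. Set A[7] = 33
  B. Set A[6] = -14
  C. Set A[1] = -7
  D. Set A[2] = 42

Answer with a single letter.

Option A: A[7] -17->33, delta=50, new_sum=94+(50)=144
Option B: A[6] -18->-14, delta=4, new_sum=94+(4)=98
Option C: A[1] -4->-7, delta=-3, new_sum=94+(-3)=91 <-- matches target
Option D: A[2] 44->42, delta=-2, new_sum=94+(-2)=92

Answer: C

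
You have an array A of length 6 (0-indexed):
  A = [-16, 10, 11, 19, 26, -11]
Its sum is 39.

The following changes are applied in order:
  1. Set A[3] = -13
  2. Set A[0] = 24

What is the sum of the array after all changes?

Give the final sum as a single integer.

Initial sum: 39
Change 1: A[3] 19 -> -13, delta = -32, sum = 7
Change 2: A[0] -16 -> 24, delta = 40, sum = 47

Answer: 47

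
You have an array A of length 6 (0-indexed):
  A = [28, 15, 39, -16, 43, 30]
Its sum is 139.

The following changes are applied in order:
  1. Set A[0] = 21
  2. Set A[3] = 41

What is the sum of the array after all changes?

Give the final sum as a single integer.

Answer: 189

Derivation:
Initial sum: 139
Change 1: A[0] 28 -> 21, delta = -7, sum = 132
Change 2: A[3] -16 -> 41, delta = 57, sum = 189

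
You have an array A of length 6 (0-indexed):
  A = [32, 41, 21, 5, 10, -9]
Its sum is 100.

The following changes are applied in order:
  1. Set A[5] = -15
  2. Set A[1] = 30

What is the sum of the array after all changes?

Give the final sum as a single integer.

Answer: 83

Derivation:
Initial sum: 100
Change 1: A[5] -9 -> -15, delta = -6, sum = 94
Change 2: A[1] 41 -> 30, delta = -11, sum = 83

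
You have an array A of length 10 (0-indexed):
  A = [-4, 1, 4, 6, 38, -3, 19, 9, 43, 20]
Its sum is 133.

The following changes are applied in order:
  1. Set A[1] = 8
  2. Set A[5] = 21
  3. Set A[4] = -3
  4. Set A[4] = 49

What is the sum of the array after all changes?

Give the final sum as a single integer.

Answer: 175

Derivation:
Initial sum: 133
Change 1: A[1] 1 -> 8, delta = 7, sum = 140
Change 2: A[5] -3 -> 21, delta = 24, sum = 164
Change 3: A[4] 38 -> -3, delta = -41, sum = 123
Change 4: A[4] -3 -> 49, delta = 52, sum = 175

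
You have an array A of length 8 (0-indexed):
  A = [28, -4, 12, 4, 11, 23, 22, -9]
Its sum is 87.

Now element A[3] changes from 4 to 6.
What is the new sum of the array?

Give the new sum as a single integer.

Old value at index 3: 4
New value at index 3: 6
Delta = 6 - 4 = 2
New sum = old_sum + delta = 87 + (2) = 89

Answer: 89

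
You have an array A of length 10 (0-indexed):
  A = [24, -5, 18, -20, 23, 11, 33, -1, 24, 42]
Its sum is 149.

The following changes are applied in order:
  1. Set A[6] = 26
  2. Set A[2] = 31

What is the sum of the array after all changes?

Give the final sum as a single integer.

Initial sum: 149
Change 1: A[6] 33 -> 26, delta = -7, sum = 142
Change 2: A[2] 18 -> 31, delta = 13, sum = 155

Answer: 155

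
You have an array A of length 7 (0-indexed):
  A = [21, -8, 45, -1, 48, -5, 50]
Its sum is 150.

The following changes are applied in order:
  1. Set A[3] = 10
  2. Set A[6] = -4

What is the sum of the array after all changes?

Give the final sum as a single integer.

Answer: 107

Derivation:
Initial sum: 150
Change 1: A[3] -1 -> 10, delta = 11, sum = 161
Change 2: A[6] 50 -> -4, delta = -54, sum = 107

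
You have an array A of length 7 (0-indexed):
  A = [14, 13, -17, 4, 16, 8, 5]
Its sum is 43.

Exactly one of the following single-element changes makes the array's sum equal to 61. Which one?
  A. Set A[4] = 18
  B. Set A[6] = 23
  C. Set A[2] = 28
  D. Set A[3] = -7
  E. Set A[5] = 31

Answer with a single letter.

Option A: A[4] 16->18, delta=2, new_sum=43+(2)=45
Option B: A[6] 5->23, delta=18, new_sum=43+(18)=61 <-- matches target
Option C: A[2] -17->28, delta=45, new_sum=43+(45)=88
Option D: A[3] 4->-7, delta=-11, new_sum=43+(-11)=32
Option E: A[5] 8->31, delta=23, new_sum=43+(23)=66

Answer: B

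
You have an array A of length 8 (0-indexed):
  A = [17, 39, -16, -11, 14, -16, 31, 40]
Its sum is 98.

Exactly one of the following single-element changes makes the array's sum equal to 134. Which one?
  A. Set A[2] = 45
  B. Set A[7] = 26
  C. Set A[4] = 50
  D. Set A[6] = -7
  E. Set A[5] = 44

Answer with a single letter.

Answer: C

Derivation:
Option A: A[2] -16->45, delta=61, new_sum=98+(61)=159
Option B: A[7] 40->26, delta=-14, new_sum=98+(-14)=84
Option C: A[4] 14->50, delta=36, new_sum=98+(36)=134 <-- matches target
Option D: A[6] 31->-7, delta=-38, new_sum=98+(-38)=60
Option E: A[5] -16->44, delta=60, new_sum=98+(60)=158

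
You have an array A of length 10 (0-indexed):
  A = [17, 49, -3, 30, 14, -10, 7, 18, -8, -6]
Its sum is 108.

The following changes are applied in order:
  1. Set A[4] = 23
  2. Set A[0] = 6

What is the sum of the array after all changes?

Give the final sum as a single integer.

Answer: 106

Derivation:
Initial sum: 108
Change 1: A[4] 14 -> 23, delta = 9, sum = 117
Change 2: A[0] 17 -> 6, delta = -11, sum = 106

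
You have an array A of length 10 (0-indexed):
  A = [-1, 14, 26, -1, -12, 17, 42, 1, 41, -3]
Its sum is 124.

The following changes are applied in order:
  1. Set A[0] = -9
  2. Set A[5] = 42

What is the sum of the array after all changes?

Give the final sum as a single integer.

Answer: 141

Derivation:
Initial sum: 124
Change 1: A[0] -1 -> -9, delta = -8, sum = 116
Change 2: A[5] 17 -> 42, delta = 25, sum = 141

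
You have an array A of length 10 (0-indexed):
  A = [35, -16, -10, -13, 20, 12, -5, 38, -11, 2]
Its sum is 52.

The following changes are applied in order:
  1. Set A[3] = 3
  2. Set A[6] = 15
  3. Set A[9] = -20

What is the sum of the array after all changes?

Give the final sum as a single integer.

Initial sum: 52
Change 1: A[3] -13 -> 3, delta = 16, sum = 68
Change 2: A[6] -5 -> 15, delta = 20, sum = 88
Change 3: A[9] 2 -> -20, delta = -22, sum = 66

Answer: 66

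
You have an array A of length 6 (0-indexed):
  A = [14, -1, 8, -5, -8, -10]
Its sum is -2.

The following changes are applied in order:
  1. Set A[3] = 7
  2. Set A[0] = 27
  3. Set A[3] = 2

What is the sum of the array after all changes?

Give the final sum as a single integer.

Answer: 18

Derivation:
Initial sum: -2
Change 1: A[3] -5 -> 7, delta = 12, sum = 10
Change 2: A[0] 14 -> 27, delta = 13, sum = 23
Change 3: A[3] 7 -> 2, delta = -5, sum = 18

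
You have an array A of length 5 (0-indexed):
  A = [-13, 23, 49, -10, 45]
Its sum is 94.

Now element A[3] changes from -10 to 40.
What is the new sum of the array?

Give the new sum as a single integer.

Answer: 144

Derivation:
Old value at index 3: -10
New value at index 3: 40
Delta = 40 - -10 = 50
New sum = old_sum + delta = 94 + (50) = 144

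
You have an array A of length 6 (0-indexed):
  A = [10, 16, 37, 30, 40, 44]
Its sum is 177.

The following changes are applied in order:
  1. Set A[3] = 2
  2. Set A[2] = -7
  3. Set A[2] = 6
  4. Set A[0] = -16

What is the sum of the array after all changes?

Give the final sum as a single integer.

Initial sum: 177
Change 1: A[3] 30 -> 2, delta = -28, sum = 149
Change 2: A[2] 37 -> -7, delta = -44, sum = 105
Change 3: A[2] -7 -> 6, delta = 13, sum = 118
Change 4: A[0] 10 -> -16, delta = -26, sum = 92

Answer: 92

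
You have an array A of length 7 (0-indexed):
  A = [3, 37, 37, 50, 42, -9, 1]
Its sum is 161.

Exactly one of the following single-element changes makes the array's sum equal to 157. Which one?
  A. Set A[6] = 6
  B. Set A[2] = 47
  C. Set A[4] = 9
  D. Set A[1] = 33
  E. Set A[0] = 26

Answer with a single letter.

Answer: D

Derivation:
Option A: A[6] 1->6, delta=5, new_sum=161+(5)=166
Option B: A[2] 37->47, delta=10, new_sum=161+(10)=171
Option C: A[4] 42->9, delta=-33, new_sum=161+(-33)=128
Option D: A[1] 37->33, delta=-4, new_sum=161+(-4)=157 <-- matches target
Option E: A[0] 3->26, delta=23, new_sum=161+(23)=184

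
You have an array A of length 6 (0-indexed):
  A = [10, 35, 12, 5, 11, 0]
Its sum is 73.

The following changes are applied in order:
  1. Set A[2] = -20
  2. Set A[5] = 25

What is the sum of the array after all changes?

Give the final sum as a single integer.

Initial sum: 73
Change 1: A[2] 12 -> -20, delta = -32, sum = 41
Change 2: A[5] 0 -> 25, delta = 25, sum = 66

Answer: 66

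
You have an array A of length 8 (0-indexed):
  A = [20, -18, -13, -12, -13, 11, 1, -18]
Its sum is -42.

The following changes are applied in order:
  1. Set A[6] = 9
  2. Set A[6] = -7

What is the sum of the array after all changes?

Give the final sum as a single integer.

Answer: -50

Derivation:
Initial sum: -42
Change 1: A[6] 1 -> 9, delta = 8, sum = -34
Change 2: A[6] 9 -> -7, delta = -16, sum = -50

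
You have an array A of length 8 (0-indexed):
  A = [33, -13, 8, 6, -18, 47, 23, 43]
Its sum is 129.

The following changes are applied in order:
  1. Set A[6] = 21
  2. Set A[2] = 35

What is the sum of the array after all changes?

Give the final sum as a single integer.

Answer: 154

Derivation:
Initial sum: 129
Change 1: A[6] 23 -> 21, delta = -2, sum = 127
Change 2: A[2] 8 -> 35, delta = 27, sum = 154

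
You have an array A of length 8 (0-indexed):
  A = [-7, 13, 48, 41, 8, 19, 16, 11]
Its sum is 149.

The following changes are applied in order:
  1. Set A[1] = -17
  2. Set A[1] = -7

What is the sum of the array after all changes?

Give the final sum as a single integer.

Answer: 129

Derivation:
Initial sum: 149
Change 1: A[1] 13 -> -17, delta = -30, sum = 119
Change 2: A[1] -17 -> -7, delta = 10, sum = 129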